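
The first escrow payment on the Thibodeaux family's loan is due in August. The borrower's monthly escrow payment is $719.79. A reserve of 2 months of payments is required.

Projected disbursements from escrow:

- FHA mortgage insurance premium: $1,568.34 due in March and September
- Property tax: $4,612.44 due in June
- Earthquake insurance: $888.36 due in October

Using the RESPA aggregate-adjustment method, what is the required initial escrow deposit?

$2,159.37

Cushion = 2 × $719.79 = $1,439.58
Trial balance (start $0, +$719.79 each month, − disbursements):
  Aug: +$719.79 → $719.79
  Sep: +$719.79 − $1,568.34 → -$128.76
  Oct: +$719.79 − $888.36 → -$297.33
  Nov: +$719.79 → $422.46
  Dec: +$719.79 → $1,142.25
  Jan: +$719.79 → $1,862.04
  Feb: +$719.79 → $2,581.83
  Mar: +$719.79 − $1,568.34 → $1,733.28
  Apr: +$719.79 → $2,453.07
  May: +$719.79 → $3,172.86
  Jun: +$719.79 − $4,612.44 → -$719.79
  Jul: +$719.79 → $0.00
Lowest trial balance = -$719.79 (Jun)
Initial deposit = cushion − low point = $1,439.58 − (-$719.79) = $2,159.37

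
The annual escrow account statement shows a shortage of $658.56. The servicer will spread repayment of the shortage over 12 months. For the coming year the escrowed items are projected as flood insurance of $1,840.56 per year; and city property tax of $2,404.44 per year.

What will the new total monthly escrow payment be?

$408.63

Flood insurance — $1,840.56
City property tax — $2,404.44
Annual escrow total = $4,245.00
Per month = $4,245.00 / 12 = $353.75
Monthly shortage recovery: $658.56 / 12 = $54.88
Adjusted monthly = $353.75 + $54.88 = $408.63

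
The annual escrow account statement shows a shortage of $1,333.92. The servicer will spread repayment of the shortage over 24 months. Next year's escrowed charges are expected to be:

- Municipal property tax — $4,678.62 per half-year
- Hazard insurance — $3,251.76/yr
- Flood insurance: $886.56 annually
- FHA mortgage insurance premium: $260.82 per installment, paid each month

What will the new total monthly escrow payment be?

Municipal property tax — $4,678.62 × 2 = $9,357.24 per year
Hazard insurance — $3,251.76 per year
Flood insurance — $886.56 per year
FHA mortgage insurance premium — $260.82 × 12 = $3,129.84 per year
Total per year = $9,357.24 + $3,251.76 + $886.56 + $3,129.84 = $16,625.40
Monthly = $16,625.40 ÷ 12 = $1,385.45
Monthly shortage recovery: $1,333.92 ÷ 24 = $55.58
New monthly escrow = $1,385.45 + $55.58 = $1,441.03

$1,441.03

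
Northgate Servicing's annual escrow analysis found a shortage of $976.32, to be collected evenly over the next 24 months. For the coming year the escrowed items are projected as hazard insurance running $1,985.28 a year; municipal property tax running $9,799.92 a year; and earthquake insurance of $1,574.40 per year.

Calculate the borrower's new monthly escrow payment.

Hazard insurance: $1,985.28 per year
Municipal property tax: $9,799.92 per year
Earthquake insurance: $1,574.40 per year
Total annual escrow = $1,985.28 + $9,799.92 + $1,574.40 = $13,359.60
Per month = $13,359.60 / 12 = $1,113.30
Shortage spread = $976.32 ÷ 24 = $40.68/mo
New monthly escrow = $1,113.30 + $40.68 = $1,153.98

$1,153.98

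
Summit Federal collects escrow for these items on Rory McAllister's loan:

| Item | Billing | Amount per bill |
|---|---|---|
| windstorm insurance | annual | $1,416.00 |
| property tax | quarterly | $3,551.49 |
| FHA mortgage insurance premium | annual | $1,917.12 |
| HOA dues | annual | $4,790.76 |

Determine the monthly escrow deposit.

$1,860.82

Windstorm insurance: $1,416.00 per year
Property tax: $3,551.49 × 4 = $14,205.96 per year
FHA mortgage insurance premium: $1,917.12 per year
HOA dues: $4,790.76 per year
Total per year = $22,329.84
Monthly = $22,329.84 / 12 = $1,860.82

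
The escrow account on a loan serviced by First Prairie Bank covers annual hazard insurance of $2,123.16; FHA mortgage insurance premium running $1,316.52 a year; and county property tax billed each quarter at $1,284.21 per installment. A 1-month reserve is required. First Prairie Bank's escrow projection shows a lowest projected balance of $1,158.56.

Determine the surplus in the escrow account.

$443.85

Hazard insurance — $2,123.16
FHA mortgage insurance premium — $1,316.52
County property tax — $1,284.21 × 4 = $5,136.84
Total annual escrow = $8,576.52
Per month = $8,576.52 / 12 = $714.71
Required cushion = 1 × $714.71 = $714.71
Surplus = $1,158.56 − $714.71 = $443.85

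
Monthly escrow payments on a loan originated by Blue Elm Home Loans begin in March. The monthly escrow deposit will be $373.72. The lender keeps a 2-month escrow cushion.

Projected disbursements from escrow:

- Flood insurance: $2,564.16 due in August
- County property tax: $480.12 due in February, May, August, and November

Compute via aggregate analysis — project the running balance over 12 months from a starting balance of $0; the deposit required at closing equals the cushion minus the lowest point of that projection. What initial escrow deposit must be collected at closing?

Cushion = 2 × $373.72 = $747.44
Trial balance (start $0, +$373.72 each month, − disbursements):
  Mar: +$373.72 → $373.72
  Apr: +$373.72 → $747.44
  May: +$373.72 − $480.12 → $641.04
  Jun: +$373.72 → $1,014.76
  Jul: +$373.72 → $1,388.48
  Aug: +$373.72 − $3,044.28 → -$1,282.08
  Sep: +$373.72 → -$908.36
  Oct: +$373.72 → -$534.64
  Nov: +$373.72 − $480.12 → -$641.04
  Dec: +$373.72 → -$267.32
  Jan: +$373.72 → $106.40
  Feb: +$373.72 − $480.12 → $0.00
Lowest trial balance = -$1,282.08 (Aug)
Initial deposit = cushion − low point = $747.44 − (-$1,282.08) = $2,029.52

$2,029.52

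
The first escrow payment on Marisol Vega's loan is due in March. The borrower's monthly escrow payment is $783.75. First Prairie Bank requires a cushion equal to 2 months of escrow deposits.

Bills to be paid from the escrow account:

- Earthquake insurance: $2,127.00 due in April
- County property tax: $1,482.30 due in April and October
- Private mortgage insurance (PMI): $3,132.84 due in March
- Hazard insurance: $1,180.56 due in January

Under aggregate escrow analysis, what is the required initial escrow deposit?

Cushion = 2 × $783.75 = $1,567.50
Trial balance (start $0, +$783.75 each month, − disbursements):
  Mar: +$783.75 − $3,132.84 → -$2,349.09
  Apr: +$783.75 − $3,609.30 → -$5,174.64
  May: +$783.75 → -$4,390.89
  Jun: +$783.75 → -$3,607.14
  Jul: +$783.75 → -$2,823.39
  Aug: +$783.75 → -$2,039.64
  Sep: +$783.75 → -$1,255.89
  Oct: +$783.75 − $1,482.30 → -$1,954.44
  Nov: +$783.75 → -$1,170.69
  Dec: +$783.75 → -$386.94
  Jan: +$783.75 − $1,180.56 → -$783.75
  Feb: +$783.75 → $0.00
Lowest trial balance = -$5,174.64 (Apr)
Initial deposit = cushion − low point = $1,567.50 − (-$5,174.64) = $6,742.14

$6,742.14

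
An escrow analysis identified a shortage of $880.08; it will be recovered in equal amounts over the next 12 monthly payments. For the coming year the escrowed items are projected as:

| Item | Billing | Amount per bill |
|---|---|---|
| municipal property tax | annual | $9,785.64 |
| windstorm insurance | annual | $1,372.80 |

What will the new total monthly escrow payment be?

$1,003.21

Municipal property tax: $9,785.64 annually
Windstorm insurance: $1,372.80 annually
Combined annual = $9,785.64 + $1,372.80 = $11,158.44
Monthly escrow = $11,158.44 ÷ 12 = $929.87
Shortage per month = $880.08 / 12 = $73.34
Adjusted monthly = $929.87 + $73.34 = $1,003.21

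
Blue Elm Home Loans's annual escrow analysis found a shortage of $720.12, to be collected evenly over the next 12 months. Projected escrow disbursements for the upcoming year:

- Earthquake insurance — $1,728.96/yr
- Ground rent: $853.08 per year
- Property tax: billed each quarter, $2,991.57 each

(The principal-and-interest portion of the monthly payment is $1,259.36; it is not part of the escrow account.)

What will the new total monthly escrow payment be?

Earthquake insurance = $1,728.96 annually
Ground rent = $853.08 annually
Property tax = $2,991.57 × 4 = $11,966.28 annually
Annual escrow total = $1,728.96 + $853.08 + $11,966.28 = $14,548.32
Monthly = $14,548.32 / 12 = $1,212.36
Monthly shortage recovery: $720.12 / 12 = $60.01
Adjusted monthly = $1,212.36 + $60.01 = $1,272.37

$1,272.37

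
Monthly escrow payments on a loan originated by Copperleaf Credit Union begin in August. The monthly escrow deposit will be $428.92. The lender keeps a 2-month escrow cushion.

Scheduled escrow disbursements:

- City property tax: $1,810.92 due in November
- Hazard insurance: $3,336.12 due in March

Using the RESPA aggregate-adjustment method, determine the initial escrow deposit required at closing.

$2,573.52

Cushion = 2 × $428.92 = $857.84
Trial balance (start $0, +$428.92 each month, − disbursements):
  Aug: +$428.92 → $428.92
  Sep: +$428.92 → $857.84
  Oct: +$428.92 → $1,286.76
  Nov: +$428.92 − $1,810.92 → -$95.24
  Dec: +$428.92 → $333.68
  Jan: +$428.92 → $762.60
  Feb: +$428.92 → $1,191.52
  Mar: +$428.92 − $3,336.12 → -$1,715.68
  Apr: +$428.92 → -$1,286.76
  May: +$428.92 → -$857.84
  Jun: +$428.92 → -$428.92
  Jul: +$428.92 → $0.00
Lowest trial balance = -$1,715.68 (Mar)
Initial deposit = cushion − low point = $857.84 − (-$1,715.68) = $2,573.52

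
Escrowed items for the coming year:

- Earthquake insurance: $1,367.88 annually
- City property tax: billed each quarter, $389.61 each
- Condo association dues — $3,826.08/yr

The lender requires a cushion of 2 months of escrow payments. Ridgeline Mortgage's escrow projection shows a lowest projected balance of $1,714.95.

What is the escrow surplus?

$589.55

Earthquake insurance: $1,367.88 annually
City property tax: $389.61 × 4 = $1,558.44 annually
Condo association dues: $3,826.08 annually
Total per year = $6,752.40
Monthly = $6,752.40 ÷ 12 = $562.70
Required reserve = 2 × $562.70 = $1,125.40
Excess over cushion: $1,714.95 − $1,125.40 = $589.55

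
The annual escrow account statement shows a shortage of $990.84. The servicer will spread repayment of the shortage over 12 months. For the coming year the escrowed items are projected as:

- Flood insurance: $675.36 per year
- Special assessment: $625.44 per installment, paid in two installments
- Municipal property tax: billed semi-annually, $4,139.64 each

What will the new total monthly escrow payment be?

Flood insurance: $675.36/yr
Special assessment: $625.44 × 2 = $1,250.88/yr
Municipal property tax: $4,139.64 × 2 = $8,279.28/yr
Total per year = $675.36 + $1,250.88 + $8,279.28 = $10,205.52
Monthly escrow = $10,205.52 ÷ 12 = $850.46
Shortage per month = $990.84 ÷ 12 = $82.57
New monthly escrow = $850.46 + $82.57 = $933.03

$933.03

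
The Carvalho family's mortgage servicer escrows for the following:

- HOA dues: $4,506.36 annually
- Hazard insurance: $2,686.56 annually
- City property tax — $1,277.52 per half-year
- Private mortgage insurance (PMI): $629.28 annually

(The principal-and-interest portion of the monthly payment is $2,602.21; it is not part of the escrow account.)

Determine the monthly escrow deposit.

$864.77

HOA dues: $4,506.36/yr
Hazard insurance: $2,686.56/yr
City property tax: $1,277.52 × 2 = $2,555.04/yr
Private mortgage insurance (PMI): $629.28/yr
Total per year = $4,506.36 + $2,686.56 + $2,555.04 + $629.28 = $10,377.24
Base monthly escrow = $10,377.24 / 12 = $864.77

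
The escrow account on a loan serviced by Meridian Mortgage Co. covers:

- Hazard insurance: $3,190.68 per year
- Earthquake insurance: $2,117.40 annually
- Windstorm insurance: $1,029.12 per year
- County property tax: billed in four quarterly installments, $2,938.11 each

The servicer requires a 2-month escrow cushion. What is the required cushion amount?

Hazard insurance = $3,190.68
Earthquake insurance = $2,117.40
Windstorm insurance = $1,029.12
County property tax = $2,938.11 × 4 = $11,752.44
Total per year = $3,190.68 + $2,117.40 + $1,029.12 + $11,752.44 = $18,089.64
Per month = $18,089.64 / 12 = $1,507.47
Required cushion = 2 × $1,507.47 = $3,014.94

$3,014.94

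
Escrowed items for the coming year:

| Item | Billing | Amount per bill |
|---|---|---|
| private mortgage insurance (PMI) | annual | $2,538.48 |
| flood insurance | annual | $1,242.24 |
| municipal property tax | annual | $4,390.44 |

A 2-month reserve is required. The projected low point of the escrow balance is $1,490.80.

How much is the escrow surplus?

Private mortgage insurance (PMI) — $2,538.48/yr
Flood insurance — $1,242.24/yr
Municipal property tax — $4,390.44/yr
Yearly total = $2,538.48 + $1,242.24 + $4,390.44 = $8,171.16
Base monthly escrow = $8,171.16 ÷ 12 = $680.93
Required reserve = 2 × $680.93 = $1,361.86
Excess over cushion: $1,490.80 − $1,361.86 = $128.94

$128.94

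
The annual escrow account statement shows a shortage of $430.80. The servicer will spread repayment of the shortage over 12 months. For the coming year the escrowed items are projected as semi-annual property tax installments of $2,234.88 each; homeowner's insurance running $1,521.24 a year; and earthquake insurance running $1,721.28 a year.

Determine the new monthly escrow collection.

Property tax — $2,234.88 × 2 = $4,469.76/yr
Homeowner's insurance — $1,521.24/yr
Earthquake insurance — $1,721.28/yr
Total annual escrow = $7,712.28
Monthly escrow = $7,712.28 ÷ 12 = $642.69
Monthly shortage recovery: $430.80 / 12 = $35.90
Adjusted monthly = $642.69 + $35.90 = $678.59

$678.59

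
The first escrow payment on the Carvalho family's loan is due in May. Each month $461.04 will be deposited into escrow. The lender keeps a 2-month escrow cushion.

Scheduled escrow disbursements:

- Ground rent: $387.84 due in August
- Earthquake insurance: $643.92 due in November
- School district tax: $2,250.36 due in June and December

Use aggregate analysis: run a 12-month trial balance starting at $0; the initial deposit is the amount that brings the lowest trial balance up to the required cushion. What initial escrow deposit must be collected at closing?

Cushion = 2 × $461.04 = $922.08
Trial balance (start $0, +$461.04 each month, − disbursements):
  May: +$461.04 → $461.04
  Jun: +$461.04 − $2,250.36 → -$1,328.28
  Jul: +$461.04 → -$867.24
  Aug: +$461.04 − $387.84 → -$794.04
  Sep: +$461.04 → -$333.00
  Oct: +$461.04 → $128.04
  Nov: +$461.04 − $643.92 → -$54.84
  Dec: +$461.04 − $2,250.36 → -$1,844.16
  Jan: +$461.04 → -$1,383.12
  Feb: +$461.04 → -$922.08
  Mar: +$461.04 → -$461.04
  Apr: +$461.04 → $0.00
Lowest trial balance = -$1,844.16 (Dec)
Initial deposit = cushion − low point = $922.08 − (-$1,844.16) = $2,766.24

$2,766.24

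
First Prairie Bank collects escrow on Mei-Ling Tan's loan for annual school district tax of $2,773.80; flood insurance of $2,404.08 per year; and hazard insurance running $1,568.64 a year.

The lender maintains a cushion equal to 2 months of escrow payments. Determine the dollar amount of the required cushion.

School district tax — $2,773.80 per year
Flood insurance — $2,404.08 per year
Hazard insurance — $1,568.64 per year
Total per year = $6,746.52
Monthly = $6,746.52 ÷ 12 = $562.21
Cushion = 2 × $562.21 = $1,124.42

$1,124.42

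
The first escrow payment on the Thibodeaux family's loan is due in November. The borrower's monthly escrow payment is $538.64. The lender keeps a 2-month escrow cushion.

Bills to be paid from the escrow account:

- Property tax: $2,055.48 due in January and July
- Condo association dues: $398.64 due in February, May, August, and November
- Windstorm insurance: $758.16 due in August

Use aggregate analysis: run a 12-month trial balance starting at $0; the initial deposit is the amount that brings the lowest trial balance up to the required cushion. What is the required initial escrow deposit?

Cushion = 2 × $538.64 = $1,077.28
Trial balance (start $0, +$538.64 each month, − disbursements):
  Nov: +$538.64 − $398.64 → $140.00
  Dec: +$538.64 → $678.64
  Jan: +$538.64 − $2,055.48 → -$838.20
  Feb: +$538.64 − $398.64 → -$698.20
  Mar: +$538.64 → -$159.56
  Apr: +$538.64 → $379.08
  May: +$538.64 − $398.64 → $519.08
  Jun: +$538.64 → $1,057.72
  Jul: +$538.64 − $2,055.48 → -$459.12
  Aug: +$538.64 − $1,156.80 → -$1,077.28
  Sep: +$538.64 → -$538.64
  Oct: +$538.64 → $0.00
Lowest trial balance = -$1,077.28 (Aug)
Initial deposit = cushion − low point = $1,077.28 − (-$1,077.28) = $2,154.56

$2,154.56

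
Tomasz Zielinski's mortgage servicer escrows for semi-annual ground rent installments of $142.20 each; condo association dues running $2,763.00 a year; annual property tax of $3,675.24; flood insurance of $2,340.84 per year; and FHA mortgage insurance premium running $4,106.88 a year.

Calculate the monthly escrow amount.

$1,097.53

Ground rent = $142.20 × 2 = $284.40 per year
Condo association dues = $2,763.00 per year
Property tax = $3,675.24 per year
Flood insurance = $2,340.84 per year
FHA mortgage insurance premium = $4,106.88 per year
Yearly total = $284.40 + $2,763.00 + $3,675.24 + $2,340.84 + $4,106.88 = $13,170.36
Monthly escrow = $13,170.36 / 12 = $1,097.53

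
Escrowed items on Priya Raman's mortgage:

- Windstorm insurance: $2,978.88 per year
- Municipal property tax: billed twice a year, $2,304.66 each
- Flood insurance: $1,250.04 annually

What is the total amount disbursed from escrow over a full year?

Windstorm insurance = $2,978.88/yr
Municipal property tax = $2,304.66 × 2 = $4,609.32/yr
Flood insurance = $1,250.04/yr
Total per year = $8,838.24

$8,838.24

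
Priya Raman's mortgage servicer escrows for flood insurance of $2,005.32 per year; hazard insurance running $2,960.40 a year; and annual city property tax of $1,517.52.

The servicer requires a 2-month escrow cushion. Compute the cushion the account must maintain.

$1,080.54

Flood insurance = $2,005.32 annually
Hazard insurance = $2,960.40 annually
City property tax = $1,517.52 annually
Combined annual = $2,005.32 + $2,960.40 + $1,517.52 = $6,483.24
Monthly escrow = $6,483.24 / 12 = $540.27
Cushion = 2 × $540.27 = $1,080.54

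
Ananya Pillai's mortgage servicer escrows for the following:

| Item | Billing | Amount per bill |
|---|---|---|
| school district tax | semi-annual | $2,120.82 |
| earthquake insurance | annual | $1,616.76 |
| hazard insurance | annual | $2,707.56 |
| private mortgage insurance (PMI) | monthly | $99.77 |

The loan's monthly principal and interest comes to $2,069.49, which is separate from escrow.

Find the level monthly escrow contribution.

$813.60

School district tax: $2,120.82 × 2 = $4,241.64 annually
Earthquake insurance: $1,616.76 annually
Hazard insurance: $2,707.56 annually
Private mortgage insurance (PMI): $99.77 × 12 = $1,197.24 annually
Total annual escrow = $4,241.64 + $1,616.76 + $2,707.56 + $1,197.24 = $9,763.20
Per month = $9,763.20 / 12 = $813.60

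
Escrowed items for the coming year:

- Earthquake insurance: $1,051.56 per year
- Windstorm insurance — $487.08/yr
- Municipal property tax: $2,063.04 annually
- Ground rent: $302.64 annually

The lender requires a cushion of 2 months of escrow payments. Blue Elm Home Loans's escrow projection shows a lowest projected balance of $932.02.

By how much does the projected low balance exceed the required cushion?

Earthquake insurance: $1,051.56 annually
Windstorm insurance: $487.08 annually
Municipal property tax: $2,063.04 annually
Ground rent: $302.64 annually
Yearly total = $1,051.56 + $487.08 + $2,063.04 + $302.64 = $3,904.32
Monthly = $3,904.32 / 12 = $325.36
Cushion = 2 × $325.36 = $650.72
Surplus = $932.02 − $650.72 = $281.30

$281.30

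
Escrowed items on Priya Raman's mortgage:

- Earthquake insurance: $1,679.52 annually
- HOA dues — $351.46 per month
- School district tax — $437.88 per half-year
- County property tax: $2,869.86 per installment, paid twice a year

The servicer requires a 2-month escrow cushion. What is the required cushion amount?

Earthquake insurance = $1,679.52 per year
HOA dues = $351.46 × 12 = $4,217.52 per year
School district tax = $437.88 × 2 = $875.76 per year
County property tax = $2,869.86 × 2 = $5,739.72 per year
Total per year = $12,512.52
Monthly = $12,512.52 / 12 = $1,042.71
Reserve = 2 × $1,042.71 = $2,085.42

$2,085.42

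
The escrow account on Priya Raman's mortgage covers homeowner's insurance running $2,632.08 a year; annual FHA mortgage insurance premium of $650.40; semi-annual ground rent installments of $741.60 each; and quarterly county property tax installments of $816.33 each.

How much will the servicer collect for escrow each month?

$669.25

Homeowner's insurance = $2,632.08/yr
FHA mortgage insurance premium = $650.40/yr
Ground rent = $741.60 × 2 = $1,483.20/yr
County property tax = $816.33 × 4 = $3,265.32/yr
Combined annual = $2,632.08 + $650.40 + $1,483.20 + $3,265.32 = $8,031.00
Monthly escrow = $8,031.00 / 12 = $669.25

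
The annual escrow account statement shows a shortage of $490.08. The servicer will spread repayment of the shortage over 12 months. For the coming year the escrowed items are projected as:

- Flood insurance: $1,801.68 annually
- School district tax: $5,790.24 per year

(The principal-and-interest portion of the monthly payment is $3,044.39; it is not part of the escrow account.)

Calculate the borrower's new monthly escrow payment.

Flood insurance = $1,801.68
School district tax = $5,790.24
Annual escrow total = $1,801.68 + $5,790.24 = $7,591.92
Per month = $7,591.92 ÷ 12 = $632.66
Shortage spread = $490.08 / 12 = $40.84/mo
Adjusted monthly = $632.66 + $40.84 = $673.50

$673.50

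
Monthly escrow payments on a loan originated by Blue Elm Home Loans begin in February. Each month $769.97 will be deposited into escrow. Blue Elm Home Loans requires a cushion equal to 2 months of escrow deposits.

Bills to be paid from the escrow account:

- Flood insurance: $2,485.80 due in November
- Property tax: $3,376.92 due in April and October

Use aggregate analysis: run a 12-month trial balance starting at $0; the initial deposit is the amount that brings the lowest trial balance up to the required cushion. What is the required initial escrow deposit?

$3,079.88

Cushion = 2 × $769.97 = $1,539.94
Trial balance (start $0, +$769.97 each month, − disbursements):
  Feb: +$769.97 → $769.97
  Mar: +$769.97 → $1,539.94
  Apr: +$769.97 − $3,376.92 → -$1,067.01
  May: +$769.97 → -$297.04
  Jun: +$769.97 → $472.93
  Jul: +$769.97 → $1,242.90
  Aug: +$769.97 → $2,012.87
  Sep: +$769.97 → $2,782.84
  Oct: +$769.97 − $3,376.92 → $175.89
  Nov: +$769.97 − $2,485.80 → -$1,539.94
  Dec: +$769.97 → -$769.97
  Jan: +$769.97 → $0.00
Lowest trial balance = -$1,539.94 (Nov)
Initial deposit = cushion − low point = $1,539.94 − (-$1,539.94) = $3,079.88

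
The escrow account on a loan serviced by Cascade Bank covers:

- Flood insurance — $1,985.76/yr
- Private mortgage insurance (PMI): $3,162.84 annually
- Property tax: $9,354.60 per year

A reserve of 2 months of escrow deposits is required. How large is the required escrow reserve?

Flood insurance = $1,985.76 annually
Private mortgage insurance (PMI) = $3,162.84 annually
Property tax = $9,354.60 annually
Combined annual = $1,985.76 + $3,162.84 + $9,354.60 = $14,503.20
Base monthly escrow = $14,503.20 / 12 = $1,208.60
Cushion = 2 × $1,208.60 = $2,417.20

$2,417.20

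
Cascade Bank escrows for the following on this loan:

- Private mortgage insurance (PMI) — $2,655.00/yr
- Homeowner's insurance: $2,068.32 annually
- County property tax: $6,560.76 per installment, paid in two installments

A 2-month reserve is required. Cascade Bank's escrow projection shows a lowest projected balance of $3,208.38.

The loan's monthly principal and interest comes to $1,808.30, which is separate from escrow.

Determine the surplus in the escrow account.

Private mortgage insurance (PMI) = $2,655.00
Homeowner's insurance = $2,068.32
County property tax = $6,560.76 × 2 = $13,121.52
Yearly total = $17,844.84
Base monthly escrow = $17,844.84 ÷ 12 = $1,487.07
Required cushion = 2 × $1,487.07 = $2,974.14
Excess over cushion: $3,208.38 − $2,974.14 = $234.24

$234.24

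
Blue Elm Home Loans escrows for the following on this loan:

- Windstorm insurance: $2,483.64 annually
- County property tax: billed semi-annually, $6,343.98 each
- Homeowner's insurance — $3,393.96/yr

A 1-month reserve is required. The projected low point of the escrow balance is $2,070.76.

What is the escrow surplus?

Windstorm insurance = $2,483.64/yr
County property tax = $6,343.98 × 2 = $12,687.96/yr
Homeowner's insurance = $3,393.96/yr
Annual escrow total = $2,483.64 + $12,687.96 + $3,393.96 = $18,565.56
Monthly escrow = $18,565.56 / 12 = $1,547.13
Required cushion = 1 × $1,547.13 = $1,547.13
Excess over cushion: $2,070.76 − $1,547.13 = $523.63

$523.63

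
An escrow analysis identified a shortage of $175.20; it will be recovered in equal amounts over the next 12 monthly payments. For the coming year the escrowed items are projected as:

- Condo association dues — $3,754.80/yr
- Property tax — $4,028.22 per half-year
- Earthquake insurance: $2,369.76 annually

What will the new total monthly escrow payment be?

$1,196.35

Condo association dues: $3,754.80 annually
Property tax: $4,028.22 × 2 = $8,056.44 annually
Earthquake insurance: $2,369.76 annually
Yearly total = $14,181.00
Monthly = $14,181.00 / 12 = $1,181.75
Monthly shortage recovery: $175.20 / 12 = $14.60
Adjusted monthly = $1,181.75 + $14.60 = $1,196.35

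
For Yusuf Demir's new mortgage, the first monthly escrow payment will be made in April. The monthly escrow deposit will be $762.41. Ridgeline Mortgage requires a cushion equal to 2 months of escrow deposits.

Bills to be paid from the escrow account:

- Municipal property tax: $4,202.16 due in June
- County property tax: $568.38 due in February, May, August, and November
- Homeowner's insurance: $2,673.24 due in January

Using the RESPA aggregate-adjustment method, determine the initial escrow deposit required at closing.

Cushion = 2 × $762.41 = $1,524.82
Trial balance (start $0, +$762.41 each month, − disbursements):
  Apr: +$762.41 → $762.41
  May: +$762.41 − $568.38 → $956.44
  Jun: +$762.41 − $4,202.16 → -$2,483.31
  Jul: +$762.41 → -$1,720.90
  Aug: +$762.41 − $568.38 → -$1,526.87
  Sep: +$762.41 → -$764.46
  Oct: +$762.41 → -$2.05
  Nov: +$762.41 − $568.38 → $191.98
  Dec: +$762.41 → $954.39
  Jan: +$762.41 − $2,673.24 → -$956.44
  Feb: +$762.41 − $568.38 → -$762.41
  Mar: +$762.41 → $0.00
Lowest trial balance = -$2,483.31 (Jun)
Initial deposit = cushion − low point = $1,524.82 − (-$2,483.31) = $4,008.13

$4,008.13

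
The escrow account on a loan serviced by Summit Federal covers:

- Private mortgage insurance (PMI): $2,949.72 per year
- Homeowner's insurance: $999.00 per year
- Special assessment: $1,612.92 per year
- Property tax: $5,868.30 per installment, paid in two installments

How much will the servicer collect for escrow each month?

$1,441.52

Private mortgage insurance (PMI): $2,949.72
Homeowner's insurance: $999.00
Special assessment: $1,612.92
Property tax: $5,868.30 × 2 = $11,736.60
Total annual escrow = $17,298.24
Monthly = $17,298.24 ÷ 12 = $1,441.52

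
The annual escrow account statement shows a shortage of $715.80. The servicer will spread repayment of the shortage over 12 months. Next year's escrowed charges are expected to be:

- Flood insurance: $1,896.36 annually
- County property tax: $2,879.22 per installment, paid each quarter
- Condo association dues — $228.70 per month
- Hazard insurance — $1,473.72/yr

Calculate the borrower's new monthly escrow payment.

$1,528.93

Flood insurance — $1,896.36 per year
County property tax — $2,879.22 × 4 = $11,516.88 per year
Condo association dues — $228.70 × 12 = $2,744.40 per year
Hazard insurance — $1,473.72 per year
Total per year = $1,896.36 + $11,516.88 + $2,744.40 + $1,473.72 = $17,631.36
Monthly escrow = $17,631.36 ÷ 12 = $1,469.28
Shortage spread = $715.80 ÷ 12 = $59.65/mo
Adjusted monthly = $1,469.28 + $59.65 = $1,528.93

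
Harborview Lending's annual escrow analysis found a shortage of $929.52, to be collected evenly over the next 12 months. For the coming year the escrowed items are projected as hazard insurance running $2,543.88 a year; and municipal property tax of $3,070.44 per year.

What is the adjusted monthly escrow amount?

Hazard insurance = $2,543.88
Municipal property tax = $3,070.44
Yearly total = $2,543.88 + $3,070.44 = $5,614.32
Per month = $5,614.32 ÷ 12 = $467.86
Shortage per month = $929.52 / 12 = $77.46
New monthly escrow = $467.86 + $77.46 = $545.32

$545.32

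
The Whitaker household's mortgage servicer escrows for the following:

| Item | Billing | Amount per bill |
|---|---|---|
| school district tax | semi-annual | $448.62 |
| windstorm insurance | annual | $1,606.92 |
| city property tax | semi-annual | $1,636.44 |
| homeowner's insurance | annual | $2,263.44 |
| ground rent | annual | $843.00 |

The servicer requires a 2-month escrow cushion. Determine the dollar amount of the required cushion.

$1,480.58

School district tax — $448.62 × 2 = $897.24
Windstorm insurance — $1,606.92
City property tax — $1,636.44 × 2 = $3,272.88
Homeowner's insurance — $2,263.44
Ground rent — $843.00
Total annual escrow = $897.24 + $1,606.92 + $3,272.88 + $2,263.44 + $843.00 = $8,883.48
Monthly escrow = $8,883.48 / 12 = $740.29
Reserve = 2 × $740.29 = $1,480.58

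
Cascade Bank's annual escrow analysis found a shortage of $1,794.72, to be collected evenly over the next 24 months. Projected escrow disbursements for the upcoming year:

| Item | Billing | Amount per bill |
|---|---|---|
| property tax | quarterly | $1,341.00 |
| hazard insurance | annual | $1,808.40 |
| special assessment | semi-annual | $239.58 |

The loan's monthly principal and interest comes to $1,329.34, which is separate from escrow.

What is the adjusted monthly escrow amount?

Property tax = $1,341.00 × 4 = $5,364.00 per year
Hazard insurance = $1,808.40 per year
Special assessment = $239.58 × 2 = $479.16 per year
Total per year = $5,364.00 + $1,808.40 + $479.16 = $7,651.56
Monthly escrow = $7,651.56 / 12 = $637.63
Shortage spread = $1,794.72 / 24 = $74.78/mo
New monthly escrow = $637.63 + $74.78 = $712.41

$712.41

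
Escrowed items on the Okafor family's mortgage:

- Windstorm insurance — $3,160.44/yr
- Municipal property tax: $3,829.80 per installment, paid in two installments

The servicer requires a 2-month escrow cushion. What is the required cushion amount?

Windstorm insurance — $3,160.44 per year
Municipal property tax — $3,829.80 × 2 = $7,659.60 per year
Total annual escrow = $3,160.44 + $7,659.60 = $10,820.04
Monthly escrow = $10,820.04 ÷ 12 = $901.67
Cushion = 2 × $901.67 = $1,803.34

$1,803.34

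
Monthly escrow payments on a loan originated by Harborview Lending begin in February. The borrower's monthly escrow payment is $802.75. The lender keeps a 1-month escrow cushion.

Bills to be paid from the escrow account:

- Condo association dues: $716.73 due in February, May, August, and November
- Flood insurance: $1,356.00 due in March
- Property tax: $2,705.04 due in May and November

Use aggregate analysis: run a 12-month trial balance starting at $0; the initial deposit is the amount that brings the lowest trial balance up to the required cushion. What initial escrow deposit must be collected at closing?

Cushion = 1 × $802.75 = $802.75
Trial balance (start $0, +$802.75 each month, − disbursements):
  Feb: +$802.75 − $716.73 → $86.02
  Mar: +$802.75 − $1,356.00 → -$467.23
  Apr: +$802.75 → $335.52
  May: +$802.75 − $3,421.77 → -$2,283.50
  Jun: +$802.75 → -$1,480.75
  Jul: +$802.75 → -$678.00
  Aug: +$802.75 − $716.73 → -$591.98
  Sep: +$802.75 → $210.77
  Oct: +$802.75 → $1,013.52
  Nov: +$802.75 − $3,421.77 → -$1,605.50
  Dec: +$802.75 → -$802.75
  Jan: +$802.75 → $0.00
Lowest trial balance = -$2,283.50 (May)
Initial deposit = cushion − low point = $802.75 − (-$2,283.50) = $3,086.25

$3,086.25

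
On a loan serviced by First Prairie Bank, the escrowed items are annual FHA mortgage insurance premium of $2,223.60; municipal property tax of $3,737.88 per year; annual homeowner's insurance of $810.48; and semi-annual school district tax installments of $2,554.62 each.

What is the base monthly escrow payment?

$990.10

FHA mortgage insurance premium — $2,223.60 annually
Municipal property tax — $3,737.88 annually
Homeowner's insurance — $810.48 annually
School district tax — $2,554.62 × 2 = $5,109.24 annually
Total annual escrow = $2,223.60 + $3,737.88 + $810.48 + $5,109.24 = $11,881.20
Per month = $11,881.20 / 12 = $990.10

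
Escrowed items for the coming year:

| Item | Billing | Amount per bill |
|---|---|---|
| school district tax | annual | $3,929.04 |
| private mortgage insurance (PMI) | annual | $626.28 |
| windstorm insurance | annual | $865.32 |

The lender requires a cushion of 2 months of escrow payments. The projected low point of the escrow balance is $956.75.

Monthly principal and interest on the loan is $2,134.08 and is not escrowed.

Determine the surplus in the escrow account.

$53.31

School district tax = $3,929.04 per year
Private mortgage insurance (PMI) = $626.28 per year
Windstorm insurance = $865.32 per year
Yearly total = $3,929.04 + $626.28 + $865.32 = $5,420.64
Base monthly escrow = $5,420.64 / 12 = $451.72
Required reserve = 2 × $451.72 = $903.44
Surplus = $956.75 − $903.44 = $53.31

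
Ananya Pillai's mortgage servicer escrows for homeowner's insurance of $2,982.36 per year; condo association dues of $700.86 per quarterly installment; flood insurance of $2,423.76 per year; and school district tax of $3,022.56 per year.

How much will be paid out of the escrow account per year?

$11,232.12

Homeowner's insurance: $2,982.36 per year
Condo association dues: $700.86 × 4 = $2,803.44 per year
Flood insurance: $2,423.76 per year
School district tax: $3,022.56 per year
Combined annual = $11,232.12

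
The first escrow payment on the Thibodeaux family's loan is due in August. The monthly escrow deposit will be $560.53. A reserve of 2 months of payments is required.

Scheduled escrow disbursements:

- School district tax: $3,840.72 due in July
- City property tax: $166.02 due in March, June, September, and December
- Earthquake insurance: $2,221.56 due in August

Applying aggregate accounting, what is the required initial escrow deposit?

$2,782.09

Cushion = 2 × $560.53 = $1,121.06
Trial balance (start $0, +$560.53 each month, − disbursements):
  Aug: +$560.53 − $2,221.56 → -$1,661.03
  Sep: +$560.53 − $166.02 → -$1,266.52
  Oct: +$560.53 → -$705.99
  Nov: +$560.53 → -$145.46
  Dec: +$560.53 − $166.02 → $249.05
  Jan: +$560.53 → $809.58
  Feb: +$560.53 → $1,370.11
  Mar: +$560.53 − $166.02 → $1,764.62
  Apr: +$560.53 → $2,325.15
  May: +$560.53 → $2,885.68
  Jun: +$560.53 − $166.02 → $3,280.19
  Jul: +$560.53 − $3,840.72 → $0.00
Lowest trial balance = -$1,661.03 (Aug)
Initial deposit = cushion − low point = $1,121.06 − (-$1,661.03) = $2,782.09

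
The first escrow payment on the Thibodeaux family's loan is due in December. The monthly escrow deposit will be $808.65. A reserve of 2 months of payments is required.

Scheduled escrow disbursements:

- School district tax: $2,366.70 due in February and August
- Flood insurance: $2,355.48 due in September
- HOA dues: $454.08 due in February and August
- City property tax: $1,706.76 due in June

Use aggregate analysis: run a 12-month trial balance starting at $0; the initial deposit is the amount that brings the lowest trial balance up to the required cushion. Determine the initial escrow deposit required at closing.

$3,234.60

Cushion = 2 × $808.65 = $1,617.30
Trial balance (start $0, +$808.65 each month, − disbursements):
  Dec: +$808.65 → $808.65
  Jan: +$808.65 → $1,617.30
  Feb: +$808.65 − $2,820.78 → -$394.83
  Mar: +$808.65 → $413.82
  Apr: +$808.65 → $1,222.47
  May: +$808.65 → $2,031.12
  Jun: +$808.65 − $1,706.76 → $1,133.01
  Jul: +$808.65 → $1,941.66
  Aug: +$808.65 − $2,820.78 → -$70.47
  Sep: +$808.65 − $2,355.48 → -$1,617.30
  Oct: +$808.65 → -$808.65
  Nov: +$808.65 → $0.00
Lowest trial balance = -$1,617.30 (Sep)
Initial deposit = cushion − low point = $1,617.30 − (-$1,617.30) = $3,234.60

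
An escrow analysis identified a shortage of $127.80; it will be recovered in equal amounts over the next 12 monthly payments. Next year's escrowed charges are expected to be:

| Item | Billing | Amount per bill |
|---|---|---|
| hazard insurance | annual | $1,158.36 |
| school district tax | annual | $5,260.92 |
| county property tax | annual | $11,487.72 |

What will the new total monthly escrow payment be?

Hazard insurance = $1,158.36 annually
School district tax = $5,260.92 annually
County property tax = $11,487.72 annually
Total annual escrow = $1,158.36 + $5,260.92 + $11,487.72 = $17,907.00
Monthly escrow = $17,907.00 / 12 = $1,492.25
Shortage per month = $127.80 ÷ 12 = $10.65
Adjusted monthly = $1,492.25 + $10.65 = $1,502.90

$1,502.90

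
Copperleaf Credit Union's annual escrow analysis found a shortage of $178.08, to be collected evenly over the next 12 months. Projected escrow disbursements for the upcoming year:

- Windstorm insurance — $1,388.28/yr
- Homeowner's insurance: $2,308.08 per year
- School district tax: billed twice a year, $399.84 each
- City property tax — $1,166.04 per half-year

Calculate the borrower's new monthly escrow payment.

$583.85

Windstorm insurance = $1,388.28/yr
Homeowner's insurance = $2,308.08/yr
School district tax = $399.84 × 2 = $799.68/yr
City property tax = $1,166.04 × 2 = $2,332.08/yr
Total per year = $1,388.28 + $2,308.08 + $799.68 + $2,332.08 = $6,828.12
Monthly = $6,828.12 ÷ 12 = $569.01
Shortage spread = $178.08 / 12 = $14.84/mo
New monthly escrow = $569.01 + $14.84 = $583.85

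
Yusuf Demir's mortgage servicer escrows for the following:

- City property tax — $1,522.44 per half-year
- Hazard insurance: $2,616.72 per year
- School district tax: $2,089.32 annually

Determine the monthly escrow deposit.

$645.91

City property tax — $1,522.44 × 2 = $3,044.88/yr
Hazard insurance — $2,616.72/yr
School district tax — $2,089.32/yr
Total per year = $7,750.92
Base monthly escrow = $7,750.92 / 12 = $645.91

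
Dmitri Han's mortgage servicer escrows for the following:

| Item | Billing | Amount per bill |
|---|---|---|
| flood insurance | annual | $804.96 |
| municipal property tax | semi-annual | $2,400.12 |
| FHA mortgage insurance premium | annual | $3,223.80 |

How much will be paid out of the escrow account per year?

Flood insurance — $804.96 per year
Municipal property tax — $2,400.12 × 2 = $4,800.24 per year
FHA mortgage insurance premium — $3,223.80 per year
Total per year = $804.96 + $4,800.24 + $3,223.80 = $8,829.00

$8,829.00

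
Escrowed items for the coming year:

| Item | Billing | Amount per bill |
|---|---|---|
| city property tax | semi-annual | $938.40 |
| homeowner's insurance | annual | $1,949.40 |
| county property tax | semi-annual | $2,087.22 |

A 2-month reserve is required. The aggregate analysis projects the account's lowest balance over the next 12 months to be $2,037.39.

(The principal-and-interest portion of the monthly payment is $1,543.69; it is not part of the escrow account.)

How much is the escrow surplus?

City property tax = $938.40 × 2 = $1,876.80/yr
Homeowner's insurance = $1,949.40/yr
County property tax = $2,087.22 × 2 = $4,174.44/yr
Total annual escrow = $1,876.80 + $1,949.40 + $4,174.44 = $8,000.64
Monthly escrow = $8,000.64 ÷ 12 = $666.72
Required reserve = 2 × $666.72 = $1,333.44
Surplus = $2,037.39 − $1,333.44 = $703.95

$703.95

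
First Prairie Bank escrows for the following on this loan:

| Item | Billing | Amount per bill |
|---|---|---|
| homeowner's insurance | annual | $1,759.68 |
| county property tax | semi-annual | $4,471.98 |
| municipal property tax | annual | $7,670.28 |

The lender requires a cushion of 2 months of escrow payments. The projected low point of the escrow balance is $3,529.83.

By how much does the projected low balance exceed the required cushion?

$467.51

Homeowner's insurance = $1,759.68 annually
County property tax = $4,471.98 × 2 = $8,943.96 annually
Municipal property tax = $7,670.28 annually
Annual escrow total = $1,759.68 + $8,943.96 + $7,670.28 = $18,373.92
Base monthly escrow = $18,373.92 ÷ 12 = $1,531.16
Required reserve = 2 × $1,531.16 = $3,062.32
Surplus = $3,529.83 − $3,062.32 = $467.51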